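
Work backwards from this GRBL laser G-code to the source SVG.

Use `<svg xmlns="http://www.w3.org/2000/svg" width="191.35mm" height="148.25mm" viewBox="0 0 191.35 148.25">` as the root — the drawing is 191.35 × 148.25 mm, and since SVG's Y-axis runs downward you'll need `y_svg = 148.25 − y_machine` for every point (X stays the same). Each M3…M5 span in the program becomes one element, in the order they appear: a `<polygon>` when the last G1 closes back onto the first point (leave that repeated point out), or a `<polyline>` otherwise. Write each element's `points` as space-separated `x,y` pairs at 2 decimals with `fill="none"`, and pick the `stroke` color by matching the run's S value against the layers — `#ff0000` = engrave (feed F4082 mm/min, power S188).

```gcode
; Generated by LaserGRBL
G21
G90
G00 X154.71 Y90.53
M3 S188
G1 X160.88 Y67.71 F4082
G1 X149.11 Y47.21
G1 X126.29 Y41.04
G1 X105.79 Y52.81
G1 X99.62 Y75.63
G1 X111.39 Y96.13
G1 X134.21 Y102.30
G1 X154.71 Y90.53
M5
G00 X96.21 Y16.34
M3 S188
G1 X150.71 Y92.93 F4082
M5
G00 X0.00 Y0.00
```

<svg xmlns="http://www.w3.org/2000/svg" width="191.35mm" height="148.25mm" viewBox="0 0 191.35 148.25">
  <polygon points="154.71,57.72 160.88,80.54 149.11,101.04 126.29,107.21 105.79,95.44 99.62,72.62 111.39,52.12 134.21,45.95" fill="none" stroke="#ff0000"/>
  <polyline points="96.21,131.91 150.71,55.32" fill="none" stroke="#ff0000"/>
</svg>

y_svg = 148.25 − y_m. Every run uses S188, so all elements get stroke `#ff0000` (engrave).

[1] closed run; points: 154.71,57.72 160.88,80.54 149.11,101.04 126.29,107.21 105.79,95.44 99.62,72.62 111.39,52.12 134.21,45.95

[2] open run; points: 96.21,131.91 150.71,55.32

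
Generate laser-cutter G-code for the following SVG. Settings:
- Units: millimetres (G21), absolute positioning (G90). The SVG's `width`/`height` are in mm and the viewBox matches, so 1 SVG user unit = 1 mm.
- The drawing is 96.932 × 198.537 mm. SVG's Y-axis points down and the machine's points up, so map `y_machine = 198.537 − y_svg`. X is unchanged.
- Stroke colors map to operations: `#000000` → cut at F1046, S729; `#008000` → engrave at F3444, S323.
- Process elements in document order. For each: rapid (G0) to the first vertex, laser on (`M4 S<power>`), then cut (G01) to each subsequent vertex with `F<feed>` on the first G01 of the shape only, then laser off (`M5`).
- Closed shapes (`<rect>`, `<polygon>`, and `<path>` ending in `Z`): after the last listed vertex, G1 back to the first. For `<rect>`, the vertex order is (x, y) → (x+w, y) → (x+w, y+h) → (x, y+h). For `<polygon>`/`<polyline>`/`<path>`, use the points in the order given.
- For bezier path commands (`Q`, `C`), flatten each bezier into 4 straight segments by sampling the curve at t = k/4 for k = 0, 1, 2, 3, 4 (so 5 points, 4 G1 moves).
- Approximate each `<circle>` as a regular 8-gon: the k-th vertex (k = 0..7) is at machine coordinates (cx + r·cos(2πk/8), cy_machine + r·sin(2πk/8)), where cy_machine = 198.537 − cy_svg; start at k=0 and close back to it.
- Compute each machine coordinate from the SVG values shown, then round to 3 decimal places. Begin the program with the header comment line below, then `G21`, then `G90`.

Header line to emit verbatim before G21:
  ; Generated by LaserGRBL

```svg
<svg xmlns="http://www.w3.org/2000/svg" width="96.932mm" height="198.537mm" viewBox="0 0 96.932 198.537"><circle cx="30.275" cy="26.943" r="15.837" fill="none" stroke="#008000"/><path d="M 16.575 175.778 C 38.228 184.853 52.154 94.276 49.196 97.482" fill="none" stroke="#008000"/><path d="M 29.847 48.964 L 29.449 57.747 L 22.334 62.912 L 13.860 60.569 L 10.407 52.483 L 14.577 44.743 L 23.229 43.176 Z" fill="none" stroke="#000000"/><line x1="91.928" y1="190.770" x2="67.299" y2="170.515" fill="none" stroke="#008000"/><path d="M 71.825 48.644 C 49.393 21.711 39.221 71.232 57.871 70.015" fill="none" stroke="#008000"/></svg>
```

; Generated by LaserGRBL
G21
G90
G0 X46.112 Y171.594
M4 S323
G01 X41.473 Y182.792 F3444
G01 X30.275 Y187.431
G01 X19.077 Y182.792
G01 X14.438 Y171.594
G01 X19.077 Y160.396
G01 X30.275 Y155.757
G01 X41.473 Y160.396
G01 X46.112 Y171.594
M5
G0 X16.575 Y22.759
M4 S323
G01 X31.223 Y31.615 F3444
G01 X42.115 Y59.706
G01 X48.392 Y88.898
G01 X49.196 Y101.055
M5
G0 X29.847 Y149.573
M4 S729
G01 X29.449 Y140.790 F1046
G01 X22.334 Y135.625
G01 X13.860 Y137.968
G01 X10.407 Y146.054
G01 X14.577 Y153.794
G01 X23.229 Y155.361
G01 X29.847 Y149.573
M5
G0 X91.928 Y7.767
M4 S323
G01 X67.299 Y28.022 F3444
M5
G0 X71.825 Y149.893
M4 S323
G01 X57.559 Y157.745 F3444
G01 X49.442 Y148.851
G01 X49.029 Y135.135
G01 X57.871 Y128.522
M5

viewBox `0 0 96.932 198.537` with mm width/height → 1 unit = 1 mm. Flip: y_m = 198.537 − y_svg.

**Shape 1** — `<circle>` circle, stroke `#008000` → engrave (S323, F3444). Machine vertices: (46.112,171.594) → (41.473,182.792) → (30.275,187.431) → (19.077,182.792) → (14.438,171.594) → (19.077,160.396) → (30.275,155.757) → (41.473,160.396) → (46.112,171.594). Closed: final G1 returns to the first vertex.

**Shape 2** — `<path>` cubic bezier, stroke `#008000` → engrave (S323, F3444). Control points (SVG): P0=(16.575,175.778), P1=(38.228,184.853), P2=(52.154,94.276), P3=(49.196,97.482); sampled at t=k/4. Machine vertices: (16.575,22.759) → (31.223,31.615) → (42.115,59.706) → (48.392,88.898) → (49.196,101.055). Open path.

**Shape 3** — `<path>` regular polygon, stroke `#000000` → cut (S729, F1046). Machine vertices: (29.847,149.573) → (29.449,140.790) → (22.334,135.625) → (13.860,137.968) → (10.407,146.054) → (14.577,153.794) → (23.229,155.361) → (29.847,149.573). Closed: final G1 returns to the first vertex.

**Shape 4** — `<line>` line segment, stroke `#008000` → engrave (S323, F3444). Machine vertices: (91.928,7.767) → (67.299,28.022). Open path.

**Shape 5** — `<path>` cubic bezier, stroke `#008000` → engrave (S323, F3444). Control points (SVG): P0=(71.825,48.644), P1=(49.393,21.711), P2=(39.221,71.232), P3=(57.871,70.015); sampled at t=k/4. Machine vertices: (71.825,149.893) → (57.559,157.745) → (49.442,148.851) → (49.029,135.135) → (57.871,128.522). Open path.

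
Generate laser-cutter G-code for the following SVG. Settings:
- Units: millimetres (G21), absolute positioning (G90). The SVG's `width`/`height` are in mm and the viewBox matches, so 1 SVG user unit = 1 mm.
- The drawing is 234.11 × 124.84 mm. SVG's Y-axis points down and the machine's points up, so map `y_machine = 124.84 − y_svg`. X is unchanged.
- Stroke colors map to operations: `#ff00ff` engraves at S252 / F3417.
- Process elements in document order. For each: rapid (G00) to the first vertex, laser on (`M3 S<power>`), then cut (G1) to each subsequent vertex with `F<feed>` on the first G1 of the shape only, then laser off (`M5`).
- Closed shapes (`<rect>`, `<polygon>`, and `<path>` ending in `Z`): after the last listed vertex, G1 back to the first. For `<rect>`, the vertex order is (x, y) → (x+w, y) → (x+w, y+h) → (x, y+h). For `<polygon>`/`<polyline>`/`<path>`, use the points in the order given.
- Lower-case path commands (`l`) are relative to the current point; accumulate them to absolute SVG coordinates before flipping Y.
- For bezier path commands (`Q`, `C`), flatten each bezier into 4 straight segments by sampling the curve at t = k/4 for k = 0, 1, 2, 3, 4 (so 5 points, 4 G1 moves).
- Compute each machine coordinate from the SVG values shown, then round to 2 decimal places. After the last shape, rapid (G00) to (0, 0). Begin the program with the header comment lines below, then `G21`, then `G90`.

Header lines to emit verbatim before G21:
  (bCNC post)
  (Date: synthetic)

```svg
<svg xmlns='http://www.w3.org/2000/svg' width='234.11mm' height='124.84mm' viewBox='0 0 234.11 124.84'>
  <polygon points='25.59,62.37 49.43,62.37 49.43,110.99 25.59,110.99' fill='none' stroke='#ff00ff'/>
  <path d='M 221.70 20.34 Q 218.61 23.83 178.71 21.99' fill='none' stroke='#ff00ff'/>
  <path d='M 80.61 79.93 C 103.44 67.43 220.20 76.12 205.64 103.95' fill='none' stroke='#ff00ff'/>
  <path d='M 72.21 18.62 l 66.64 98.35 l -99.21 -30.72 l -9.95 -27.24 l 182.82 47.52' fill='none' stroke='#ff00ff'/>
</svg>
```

(bCNC post)
(Date: synthetic)
G21
G90
G00 X25.59 Y62.47
M3 S252
G1 X49.43 Y62.47 F3417
G1 X49.43 Y13.85
G1 X25.59 Y13.85
G1 X25.59 Y62.47
M5
G00 X221.70 Y104.50
M3 S252
G1 X217.85 Y103.09 F3417
G1 X209.41 Y102.34
G1 X196.36 Y102.26
G1 X178.71 Y102.85
M5
G00 X80.61 Y44.91
M3 S252
G1 X111.82 Y50.34 F3417
G1 X157.15 Y48.02
G1 X195.46 Y38.14
G1 X205.64 Y20.89
M5
G00 X72.21 Y106.22
M3 S252
G1 X138.85 Y7.87 F3417
G1 X39.64 Y38.59
G1 X29.69 Y65.83
G1 X212.51 Y18.31
M5
G00 X0.00 Y0.00

Since the viewBox matches the mm dimensions, user units are millimetres directly. The only transform is the Y-flip y_m = 124.84 − y_svg.

Shape 1 is a rectangle drawn with `<polygon>`. Its stroke #ff00ff means engrave at S252, F3417. After flipping Y the toolpath is (25.59,62.47) → (49.43,62.47) → (49.43,13.85) → (25.59,13.85) → (25.59,62.47), returning to the start.

Shape 2 is a quadratic bezier drawn with `<path>`. Its stroke #ff00ff means engrave at S252, F3417. After flipping Y the toolpath is (221.70,104.50) → (217.85,103.09) → (209.41,102.34) → (196.36,102.26) → (178.71,102.85).

Shape 3 is a cubic bezier drawn with `<path>`. Its stroke #ff00ff means engrave at S252, F3417. After flipping Y the toolpath is (80.61,44.91) → (111.82,50.34) → (157.15,48.02) → (195.46,38.14) → (205.64,20.89).

Shape 4 is a open polyline drawn with `<path>`. Its stroke #ff00ff means engrave at S252, F3417. After flipping Y the toolpath is (72.21,106.22) → (138.85,7.87) → (39.64,38.59) → (29.69,65.83) → (212.51,18.31).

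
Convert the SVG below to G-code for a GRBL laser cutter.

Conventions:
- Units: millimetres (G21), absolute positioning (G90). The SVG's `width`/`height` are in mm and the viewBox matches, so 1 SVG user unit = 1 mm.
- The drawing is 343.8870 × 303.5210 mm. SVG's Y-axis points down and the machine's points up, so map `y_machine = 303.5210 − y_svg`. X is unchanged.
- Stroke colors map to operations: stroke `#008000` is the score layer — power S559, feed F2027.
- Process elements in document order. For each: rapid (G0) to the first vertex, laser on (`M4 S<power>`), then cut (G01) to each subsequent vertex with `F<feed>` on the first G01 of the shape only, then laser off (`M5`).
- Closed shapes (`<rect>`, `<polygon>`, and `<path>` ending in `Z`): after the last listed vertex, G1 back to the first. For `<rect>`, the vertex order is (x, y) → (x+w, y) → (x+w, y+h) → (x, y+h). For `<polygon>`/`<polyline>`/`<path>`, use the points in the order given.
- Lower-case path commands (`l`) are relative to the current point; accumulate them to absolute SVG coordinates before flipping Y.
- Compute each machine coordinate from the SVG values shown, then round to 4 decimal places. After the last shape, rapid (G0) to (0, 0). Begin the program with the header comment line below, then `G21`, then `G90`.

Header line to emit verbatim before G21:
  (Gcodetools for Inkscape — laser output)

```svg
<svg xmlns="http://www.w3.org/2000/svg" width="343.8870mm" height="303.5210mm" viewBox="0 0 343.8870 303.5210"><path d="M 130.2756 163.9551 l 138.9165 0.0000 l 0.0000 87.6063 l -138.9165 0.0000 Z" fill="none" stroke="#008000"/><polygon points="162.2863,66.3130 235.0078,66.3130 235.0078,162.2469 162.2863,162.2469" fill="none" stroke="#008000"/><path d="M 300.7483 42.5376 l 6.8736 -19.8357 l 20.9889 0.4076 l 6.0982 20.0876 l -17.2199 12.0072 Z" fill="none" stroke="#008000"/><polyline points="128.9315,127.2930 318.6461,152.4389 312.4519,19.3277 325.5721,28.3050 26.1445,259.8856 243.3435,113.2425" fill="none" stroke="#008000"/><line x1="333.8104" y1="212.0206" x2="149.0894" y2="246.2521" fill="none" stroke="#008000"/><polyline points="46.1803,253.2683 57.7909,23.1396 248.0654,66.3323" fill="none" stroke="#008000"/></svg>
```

(Gcodetools for Inkscape — laser output)
G21
G90
G0 X130.2756 Y139.5659
M4 S559
G01 X269.1921 Y139.5659 F2027
G01 X269.1921 Y51.9596
G01 X130.2756 Y51.9596
G01 X130.2756 Y139.5659
M5
G0 X162.2863 Y237.2080
M4 S559
G01 X235.0078 Y237.2080 F2027
G01 X235.0078 Y141.2741
G01 X162.2863 Y141.2741
G01 X162.2863 Y237.2080
M5
G0 X300.7483 Y260.9834
M4 S559
G01 X307.6219 Y280.8191 F2027
G01 X328.6108 Y280.4115
G01 X334.7090 Y260.3239
G01 X317.4891 Y248.3167
G01 X300.7483 Y260.9834
M5
G0 X128.9315 Y176.2280
M4 S559
G01 X318.6461 Y151.0821 F2027
G01 X312.4519 Y284.1933
G01 X325.5721 Y275.2160
G01 X26.1445 Y43.6354
G01 X243.3435 Y190.2785
M5
G0 X333.8104 Y91.5004
M4 S559
G01 X149.0894 Y57.2689 F2027
M5
G0 X46.1803 Y50.2527
M4 S559
G01 X57.7909 Y280.3814 F2027
G01 X248.0654 Y237.1887
M5
G0 X0.0000 Y0.0000

1 u = 1 mm; y_m = 303.5210 − y.

[1] `<path>` rectangle, #008000→score S559 F2027: (130.2756,139.5659) → (269.1921,139.5659) → (269.1921,51.9596) → (130.2756,51.9596) → (130.2756,139.5659) (closed)

[2] `<polygon>` rectangle, #008000→score S559 F2027: (162.2863,237.2080) → (235.0078,237.2080) → (235.0078,141.2741) → (162.2863,141.2741) → (162.2863,237.2080) (closed)

[3] `<path>` regular polygon, #008000→score S559 F2027: (300.7483,260.9834) → (307.6219,280.8191) → (328.6108,280.4115) → (334.7090,260.3239) → (317.4891,248.3167) → (300.7483,260.9834) (closed)

[4] `<polyline>` open polyline, #008000→score S559 F2027: (128.9315,176.2280) → (318.6461,151.0821) → (312.4519,284.1933) → (325.5721,275.2160) → (26.1445,43.6354) → (243.3435,190.2785)

[5] `<line>` line segment, #008000→score S559 F2027: (333.8104,91.5004) → (149.0894,57.2689)

[6] `<polyline>` open polyline, #008000→score S559 F2027: (46.1803,50.2527) → (57.7909,280.3814) → (248.0654,237.1887)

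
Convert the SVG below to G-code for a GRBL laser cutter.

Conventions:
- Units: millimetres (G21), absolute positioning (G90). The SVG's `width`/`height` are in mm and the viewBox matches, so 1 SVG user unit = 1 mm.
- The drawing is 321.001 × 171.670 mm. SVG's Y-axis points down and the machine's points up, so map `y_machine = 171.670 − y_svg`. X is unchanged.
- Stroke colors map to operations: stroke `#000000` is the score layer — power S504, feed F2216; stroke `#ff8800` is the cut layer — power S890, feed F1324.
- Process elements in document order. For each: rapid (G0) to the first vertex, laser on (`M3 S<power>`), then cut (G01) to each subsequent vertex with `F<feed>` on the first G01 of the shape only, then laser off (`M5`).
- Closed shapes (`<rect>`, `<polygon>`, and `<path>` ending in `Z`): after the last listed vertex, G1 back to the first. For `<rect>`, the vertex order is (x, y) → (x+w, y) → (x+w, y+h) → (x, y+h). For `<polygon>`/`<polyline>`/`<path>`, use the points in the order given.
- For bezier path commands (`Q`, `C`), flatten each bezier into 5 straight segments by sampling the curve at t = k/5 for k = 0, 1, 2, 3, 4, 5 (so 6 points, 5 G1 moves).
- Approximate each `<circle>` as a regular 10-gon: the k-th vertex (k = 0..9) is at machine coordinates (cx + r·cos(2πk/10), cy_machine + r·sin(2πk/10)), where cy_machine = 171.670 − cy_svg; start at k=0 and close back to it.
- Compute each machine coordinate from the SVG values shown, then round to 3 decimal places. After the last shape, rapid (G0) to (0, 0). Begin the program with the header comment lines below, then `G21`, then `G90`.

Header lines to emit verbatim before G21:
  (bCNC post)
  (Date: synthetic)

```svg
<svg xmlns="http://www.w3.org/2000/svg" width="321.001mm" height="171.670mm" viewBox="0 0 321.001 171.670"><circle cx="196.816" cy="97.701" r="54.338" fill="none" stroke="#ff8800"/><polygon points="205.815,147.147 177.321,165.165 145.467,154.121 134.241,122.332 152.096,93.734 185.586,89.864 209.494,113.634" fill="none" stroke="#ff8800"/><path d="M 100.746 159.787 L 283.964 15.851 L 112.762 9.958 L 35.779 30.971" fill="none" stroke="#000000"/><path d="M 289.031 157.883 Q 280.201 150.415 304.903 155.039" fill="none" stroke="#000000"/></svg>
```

1 u = 1 mm; y_m = 171.670 − y.

[1] `<circle>` circle, #ff8800→cut S890 F1324: (251.154,73.969) → (240.776,105.908) → (213.607,125.648) → (180.025,125.648) → (152.856,105.908) → (142.478,73.969) → (152.856,42.030) → (180.025,22.290) → (213.607,22.290) → (240.776,42.030) → (251.154,73.969) (closed)

[2] `<polygon>` regular polygon, #ff8800→cut S890 F1324: (205.815,24.523) → (177.321,6.505) → (145.467,17.549) → (134.241,49.338) → (152.096,77.936) → (185.586,81.806) → (209.494,58.036) → (205.815,24.523) (closed)

[3] `<path>` open polyline, #000000→score S504 F2216: (100.746,11.883) → (283.964,155.819) → (112.762,161.712) → (35.779,140.699)

[4] `<path>` quadratic bezier, #000000→score S504 F2216: (289.031,13.787) → (286.840,16.291) → (287.332,17.827) → (290.507,18.395) → (296.363,17.997) → (304.903,16.631)

(bCNC post)
(Date: synthetic)
G21
G90
G0 X251.154 Y73.969
M3 S890
G01 X240.776 Y105.908 F1324
G01 X213.607 Y125.648
G01 X180.025 Y125.648
G01 X152.856 Y105.908
G01 X142.478 Y73.969
G01 X152.856 Y42.030
G01 X180.025 Y22.290
G01 X213.607 Y22.290
G01 X240.776 Y42.030
G01 X251.154 Y73.969
M5
G0 X205.815 Y24.523
M3 S890
G01 X177.321 Y6.505 F1324
G01 X145.467 Y17.549
G01 X134.241 Y49.338
G01 X152.096 Y77.936
G01 X185.586 Y81.806
G01 X209.494 Y58.036
G01 X205.815 Y24.523
M5
G0 X100.746 Y11.883
M3 S504
G01 X283.964 Y155.819 F2216
G01 X112.762 Y161.712
G01 X35.779 Y140.699
M5
G0 X289.031 Y13.787
M3 S504
G01 X286.840 Y16.291 F2216
G01 X287.332 Y17.827
G01 X290.507 Y18.395
G01 X296.363 Y17.997
G01 X304.903 Y16.631
M5
G0 X0.000 Y0.000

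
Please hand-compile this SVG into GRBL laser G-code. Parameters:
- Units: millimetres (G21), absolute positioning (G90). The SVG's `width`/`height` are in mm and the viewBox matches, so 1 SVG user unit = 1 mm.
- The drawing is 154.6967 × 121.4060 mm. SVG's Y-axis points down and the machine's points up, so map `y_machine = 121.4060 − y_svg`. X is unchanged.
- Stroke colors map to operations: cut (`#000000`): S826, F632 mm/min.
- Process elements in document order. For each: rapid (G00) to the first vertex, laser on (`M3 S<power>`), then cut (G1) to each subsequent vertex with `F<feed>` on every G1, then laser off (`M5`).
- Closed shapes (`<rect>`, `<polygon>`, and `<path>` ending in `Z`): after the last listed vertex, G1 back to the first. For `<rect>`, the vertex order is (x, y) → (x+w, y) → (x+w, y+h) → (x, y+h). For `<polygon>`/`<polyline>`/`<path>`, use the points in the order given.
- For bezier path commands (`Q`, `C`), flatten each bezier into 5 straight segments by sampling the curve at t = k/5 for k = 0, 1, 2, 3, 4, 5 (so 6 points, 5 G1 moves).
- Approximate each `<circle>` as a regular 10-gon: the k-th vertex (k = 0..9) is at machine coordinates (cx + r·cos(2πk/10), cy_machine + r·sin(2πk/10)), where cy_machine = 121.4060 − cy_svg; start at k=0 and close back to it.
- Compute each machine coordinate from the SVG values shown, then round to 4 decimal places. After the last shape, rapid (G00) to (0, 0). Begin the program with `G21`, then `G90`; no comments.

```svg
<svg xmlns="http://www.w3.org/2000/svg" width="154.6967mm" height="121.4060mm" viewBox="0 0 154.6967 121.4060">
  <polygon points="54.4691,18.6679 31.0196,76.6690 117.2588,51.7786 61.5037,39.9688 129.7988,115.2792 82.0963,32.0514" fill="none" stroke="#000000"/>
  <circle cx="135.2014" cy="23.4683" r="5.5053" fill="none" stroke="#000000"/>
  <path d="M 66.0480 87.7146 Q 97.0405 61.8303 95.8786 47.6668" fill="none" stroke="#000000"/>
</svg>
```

viewBox `0 0 154.6967 121.4060` with mm width/height → 1 unit = 1 mm. Flip: y_m = 121.4060 − y_svg.

**Shape 1** — `<polygon>` closed polygon, stroke `#000000` → cut (S826, F632). Machine vertices: (54.4691,102.7381) → (31.0196,44.7370) → (117.2588,69.6274) → (61.5037,81.4372) → (129.7988,6.1268) → (82.0963,89.3546) → (54.4691,102.7381). Closed: final G1 returns to the first vertex.

**Shape 2** — `<circle>` circle, stroke `#000000` → cut (S826, F632). Machine vertices: (140.7067,97.9377) → (139.6553,101.1736) → (136.9026,103.1736) → (133.5002,103.1736) → (130.7475,101.1736) → (129.6961,97.9377) → (130.7475,94.7018) → (133.5002,92.7018) → (136.9026,92.7018) → (139.6553,94.7018) → (140.7067,97.9377). Closed: final G1 returns to the first vertex.

**Shape 3** — `<path>` quadratic bezier, stroke `#000000` → cut (S826, F632). Control points (SVG): P0=(66.0480,87.7146), P1=(97.0405,61.8303), P2=(95.8786,47.6668); sampled at t=k/5. Machine vertices: (66.0480,33.6914) → (77.1588,43.5763) → (85.6973,52.5235) → (91.6634,60.5331) → (95.0572,67.6050) → (95.8786,73.7392). Open path.

G21
G90
G00 X54.4691 Y102.7381
M3 S826
G1 X31.0196 Y44.7370 F632
G1 X117.2588 Y69.6274 F632
G1 X61.5037 Y81.4372 F632
G1 X129.7988 Y6.1268 F632
G1 X82.0963 Y89.3546 F632
G1 X54.4691 Y102.7381 F632
M5
G00 X140.7067 Y97.9377
M3 S826
G1 X139.6553 Y101.1736 F632
G1 X136.9026 Y103.1736 F632
G1 X133.5002 Y103.1736 F632
G1 X130.7475 Y101.1736 F632
G1 X129.6961 Y97.9377 F632
G1 X130.7475 Y94.7018 F632
G1 X133.5002 Y92.7018 F632
G1 X136.9026 Y92.7018 F632
G1 X139.6553 Y94.7018 F632
G1 X140.7067 Y97.9377 F632
M5
G00 X66.0480 Y33.6914
M3 S826
G1 X77.1588 Y43.5763 F632
G1 X85.6973 Y52.5235 F632
G1 X91.6634 Y60.5331 F632
G1 X95.0572 Y67.6050 F632
G1 X95.8786 Y73.7392 F632
M5
G00 X0.0000 Y0.0000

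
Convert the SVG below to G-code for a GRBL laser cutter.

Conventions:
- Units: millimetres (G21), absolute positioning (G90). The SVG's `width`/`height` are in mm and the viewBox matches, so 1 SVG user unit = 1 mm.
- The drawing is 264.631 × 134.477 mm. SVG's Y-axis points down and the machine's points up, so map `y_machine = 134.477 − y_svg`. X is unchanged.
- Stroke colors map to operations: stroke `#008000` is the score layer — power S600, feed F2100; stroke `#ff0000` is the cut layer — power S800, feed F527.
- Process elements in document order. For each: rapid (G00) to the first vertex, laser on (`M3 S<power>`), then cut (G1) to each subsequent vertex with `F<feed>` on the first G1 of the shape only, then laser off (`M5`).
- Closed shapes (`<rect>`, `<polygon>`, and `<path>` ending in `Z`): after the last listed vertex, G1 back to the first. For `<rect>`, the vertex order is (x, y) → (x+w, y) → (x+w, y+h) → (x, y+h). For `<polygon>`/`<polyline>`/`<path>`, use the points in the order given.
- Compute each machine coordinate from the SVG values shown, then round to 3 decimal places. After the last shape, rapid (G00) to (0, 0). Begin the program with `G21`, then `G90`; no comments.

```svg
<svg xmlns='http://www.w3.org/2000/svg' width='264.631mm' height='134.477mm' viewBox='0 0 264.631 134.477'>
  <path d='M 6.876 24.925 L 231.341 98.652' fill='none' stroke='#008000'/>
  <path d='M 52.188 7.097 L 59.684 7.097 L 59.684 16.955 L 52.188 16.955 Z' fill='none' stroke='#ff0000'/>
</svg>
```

1 u = 1 mm; y_m = 134.477 − y.

[1] `<path>` line segment, #008000→score S600 F2100: (6.876,109.552) → (231.341,35.825)

[2] `<path>` rectangle, #ff0000→cut S800 F527: (52.188,127.380) → (59.684,127.380) → (59.684,117.522) → (52.188,117.522) → (52.188,127.380) (closed)

G21
G90
G00 X6.876 Y109.552
M3 S600
G1 X231.341 Y35.825 F2100
M5
G00 X52.188 Y127.380
M3 S800
G1 X59.684 Y127.380 F527
G1 X59.684 Y117.522
G1 X52.188 Y117.522
G1 X52.188 Y127.380
M5
G00 X0.000 Y0.000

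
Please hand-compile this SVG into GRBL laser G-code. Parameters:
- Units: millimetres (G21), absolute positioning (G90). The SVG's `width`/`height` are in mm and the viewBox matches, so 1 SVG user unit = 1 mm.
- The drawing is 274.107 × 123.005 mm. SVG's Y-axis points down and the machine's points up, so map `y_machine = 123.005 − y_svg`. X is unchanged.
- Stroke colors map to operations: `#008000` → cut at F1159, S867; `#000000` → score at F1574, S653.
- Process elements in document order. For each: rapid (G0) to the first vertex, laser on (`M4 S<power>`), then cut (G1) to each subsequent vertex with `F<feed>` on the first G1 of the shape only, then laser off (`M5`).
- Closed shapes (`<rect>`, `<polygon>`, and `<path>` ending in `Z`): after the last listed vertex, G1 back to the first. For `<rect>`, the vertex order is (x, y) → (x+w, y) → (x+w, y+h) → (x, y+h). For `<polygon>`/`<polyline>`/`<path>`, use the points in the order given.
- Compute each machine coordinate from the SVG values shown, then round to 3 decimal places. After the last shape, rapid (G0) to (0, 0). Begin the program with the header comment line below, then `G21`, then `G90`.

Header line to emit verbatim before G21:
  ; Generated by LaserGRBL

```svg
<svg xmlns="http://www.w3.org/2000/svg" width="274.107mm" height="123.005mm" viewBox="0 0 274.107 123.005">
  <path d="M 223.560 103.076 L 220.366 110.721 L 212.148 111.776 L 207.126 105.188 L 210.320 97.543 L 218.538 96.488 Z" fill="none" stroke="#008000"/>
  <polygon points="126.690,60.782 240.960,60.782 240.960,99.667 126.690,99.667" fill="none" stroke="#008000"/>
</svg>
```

viewBox `0 0 274.107 123.005` with mm width/height → 1 unit = 1 mm. Flip: y_m = 123.005 − y_svg.

**Shape 1** — `<path>` regular polygon, stroke `#008000` → cut (S867, F1159). Machine vertices: (223.560,19.929) → (220.366,12.284) → (212.148,11.229) → (207.126,17.817) → (210.320,25.462) → (218.538,26.517) → (223.560,19.929). Closed: final G1 returns to the first vertex.

**Shape 2** — `<polygon>` rectangle, stroke `#008000` → cut (S867, F1159). Machine vertices: (126.690,62.223) → (240.960,62.223) → (240.960,23.338) → (126.690,23.338) → (126.690,62.223). Closed: final G1 returns to the first vertex.

; Generated by LaserGRBL
G21
G90
G0 X223.560 Y19.929
M4 S867
G1 X220.366 Y12.284 F1159
G1 X212.148 Y11.229
G1 X207.126 Y17.817
G1 X210.320 Y25.462
G1 X218.538 Y26.517
G1 X223.560 Y19.929
M5
G0 X126.690 Y62.223
M4 S867
G1 X240.960 Y62.223 F1159
G1 X240.960 Y23.338
G1 X126.690 Y23.338
G1 X126.690 Y62.223
M5
G0 X0.000 Y0.000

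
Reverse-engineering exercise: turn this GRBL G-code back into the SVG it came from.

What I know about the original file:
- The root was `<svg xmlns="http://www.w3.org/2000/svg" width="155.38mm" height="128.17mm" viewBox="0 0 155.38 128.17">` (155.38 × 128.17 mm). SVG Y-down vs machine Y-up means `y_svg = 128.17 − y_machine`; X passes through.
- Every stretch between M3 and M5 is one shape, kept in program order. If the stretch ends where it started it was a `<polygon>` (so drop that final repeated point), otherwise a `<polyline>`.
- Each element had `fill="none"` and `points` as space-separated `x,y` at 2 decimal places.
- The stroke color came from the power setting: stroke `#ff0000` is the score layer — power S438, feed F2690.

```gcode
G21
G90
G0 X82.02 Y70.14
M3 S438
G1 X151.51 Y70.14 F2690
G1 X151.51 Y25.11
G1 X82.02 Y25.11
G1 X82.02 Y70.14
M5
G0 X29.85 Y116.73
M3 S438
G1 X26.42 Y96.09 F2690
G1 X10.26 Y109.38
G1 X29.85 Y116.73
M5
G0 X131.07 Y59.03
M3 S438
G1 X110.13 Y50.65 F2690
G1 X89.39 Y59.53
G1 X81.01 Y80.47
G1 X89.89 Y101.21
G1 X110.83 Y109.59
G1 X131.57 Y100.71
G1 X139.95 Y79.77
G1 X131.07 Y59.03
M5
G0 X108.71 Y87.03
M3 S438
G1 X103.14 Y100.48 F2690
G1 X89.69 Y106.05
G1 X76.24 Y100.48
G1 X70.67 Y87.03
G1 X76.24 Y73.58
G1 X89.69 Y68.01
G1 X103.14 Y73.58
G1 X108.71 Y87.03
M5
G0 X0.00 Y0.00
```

<svg xmlns="http://www.w3.org/2000/svg" width="155.38mm" height="128.17mm" viewBox="0 0 155.38 128.17">
  <polygon points="82.02,58.03 151.51,58.03 151.51,103.06 82.02,103.06" fill="none" stroke="#ff0000"/>
  <polygon points="29.85,11.44 26.42,32.08 10.26,18.79" fill="none" stroke="#ff0000"/>
  <polygon points="131.07,69.14 110.13,77.52 89.39,68.64 81.01,47.70 89.89,26.96 110.83,18.58 131.57,27.46 139.95,48.40" fill="none" stroke="#ff0000"/>
  <polygon points="108.71,41.14 103.14,27.69 89.69,22.12 76.24,27.69 70.67,41.14 76.24,54.59 89.69,60.16 103.14,54.59" fill="none" stroke="#ff0000"/>
</svg>

y_svg = 128.17 − y_m. Every run uses S438, so all elements get stroke `#ff0000` (score).

[1] closed run; points: 82.02,58.03 151.51,58.03 151.51,103.06 82.02,103.06

[2] closed run; points: 29.85,11.44 26.42,32.08 10.26,18.79

[3] closed run; points: 131.07,69.14 110.13,77.52 89.39,68.64 81.01,47.70 89.89,26.96 110.83,18.58 131.57,27.46 139.95,48.40

[4] closed run; points: 108.71,41.14 103.14,27.69 89.69,22.12 76.24,27.69 70.67,41.14 76.24,54.59 89.69,60.16 103.14,54.59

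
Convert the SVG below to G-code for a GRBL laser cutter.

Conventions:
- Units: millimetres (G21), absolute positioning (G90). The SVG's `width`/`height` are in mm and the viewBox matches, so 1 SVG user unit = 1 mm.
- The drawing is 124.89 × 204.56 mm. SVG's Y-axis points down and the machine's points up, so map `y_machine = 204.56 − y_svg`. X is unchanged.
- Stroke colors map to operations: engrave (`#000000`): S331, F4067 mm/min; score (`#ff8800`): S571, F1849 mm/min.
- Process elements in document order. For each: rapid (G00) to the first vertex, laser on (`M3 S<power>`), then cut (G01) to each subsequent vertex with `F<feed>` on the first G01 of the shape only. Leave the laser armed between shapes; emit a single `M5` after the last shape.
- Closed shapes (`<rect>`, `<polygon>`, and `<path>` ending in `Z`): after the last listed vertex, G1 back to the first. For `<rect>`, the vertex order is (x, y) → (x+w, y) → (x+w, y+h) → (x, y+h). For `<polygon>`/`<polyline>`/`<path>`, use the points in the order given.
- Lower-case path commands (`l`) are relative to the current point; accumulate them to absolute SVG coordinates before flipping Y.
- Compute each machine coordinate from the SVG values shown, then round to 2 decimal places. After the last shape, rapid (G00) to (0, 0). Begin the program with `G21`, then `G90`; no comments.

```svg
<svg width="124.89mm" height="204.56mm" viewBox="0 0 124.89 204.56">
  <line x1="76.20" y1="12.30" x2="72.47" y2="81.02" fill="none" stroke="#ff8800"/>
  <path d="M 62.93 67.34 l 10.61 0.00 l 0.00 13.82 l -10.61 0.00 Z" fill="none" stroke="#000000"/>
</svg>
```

viewBox `0 0 124.89 204.56` with mm width/height → 1 unit = 1 mm. Flip: y_m = 204.56 − y_svg.

**Shape 1** — `<line>` line segment, stroke `#ff8800` → score (S571, F1849). Machine vertices: (76.20,192.26) → (72.47,123.54). Open path.

**Shape 2** — `<path>` rectangle, stroke `#000000` → engrave (S331, F4067). Machine vertices: (62.93,137.22) → (73.54,137.22) → (73.54,123.40) → (62.93,123.40) → (62.93,137.22). Closed: final G1 returns to the first vertex.

G21
G90
G00 X76.20 Y192.26
M3 S571
G01 X72.47 Y123.54 F1849
G00 X62.93 Y137.22
M3 S331
G01 X73.54 Y137.22 F4067
G01 X73.54 Y123.40
G01 X62.93 Y123.40
G01 X62.93 Y137.22
M5
G00 X0.00 Y0.00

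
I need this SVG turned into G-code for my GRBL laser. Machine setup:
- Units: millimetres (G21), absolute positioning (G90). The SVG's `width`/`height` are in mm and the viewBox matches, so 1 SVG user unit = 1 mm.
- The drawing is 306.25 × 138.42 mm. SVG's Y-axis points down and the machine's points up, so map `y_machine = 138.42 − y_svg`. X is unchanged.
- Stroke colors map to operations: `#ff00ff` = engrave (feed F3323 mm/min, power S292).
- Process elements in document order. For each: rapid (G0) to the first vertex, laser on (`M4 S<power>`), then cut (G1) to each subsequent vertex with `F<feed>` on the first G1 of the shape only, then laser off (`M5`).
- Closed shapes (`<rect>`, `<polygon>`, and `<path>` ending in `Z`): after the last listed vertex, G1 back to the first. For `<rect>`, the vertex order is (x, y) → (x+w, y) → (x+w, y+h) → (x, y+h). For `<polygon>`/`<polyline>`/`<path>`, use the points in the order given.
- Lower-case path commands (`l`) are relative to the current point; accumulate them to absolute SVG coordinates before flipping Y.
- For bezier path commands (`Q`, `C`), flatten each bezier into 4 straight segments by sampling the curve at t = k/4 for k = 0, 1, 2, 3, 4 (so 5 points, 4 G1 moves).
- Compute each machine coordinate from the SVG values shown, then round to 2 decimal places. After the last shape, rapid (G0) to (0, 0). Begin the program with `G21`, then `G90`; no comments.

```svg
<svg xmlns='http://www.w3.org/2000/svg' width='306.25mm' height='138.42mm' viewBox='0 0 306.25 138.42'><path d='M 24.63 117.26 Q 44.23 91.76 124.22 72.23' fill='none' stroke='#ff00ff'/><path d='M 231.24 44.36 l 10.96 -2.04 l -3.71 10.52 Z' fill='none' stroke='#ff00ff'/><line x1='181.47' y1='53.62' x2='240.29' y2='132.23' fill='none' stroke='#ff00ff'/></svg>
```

viewBox `0 0 306.25 138.42` with mm width/height → 1 unit = 1 mm. Flip: y_m = 138.42 − y_svg.

**Shape 1** — `<path>` quadratic bezier, stroke `#ff00ff` → engrave (S292, F3323). Control points (SVG): P0=(24.63,117.26), P1=(44.23,91.76), P2=(124.22,72.23); sampled at t=k/4. Machine vertices: (24.63,21.16) → (38.20,33.54) → (59.33,45.17) → (88.00,56.05) → (124.22,66.19). Open path.

**Shape 2** — `<path>` regular polygon, stroke `#ff00ff` → engrave (S292, F3323). Machine vertices: (231.24,94.06) → (242.20,96.10) → (238.49,85.58) → (231.24,94.06). Closed: final G1 returns to the first vertex.

**Shape 3** — `<line>` line segment, stroke `#ff00ff` → engrave (S292, F3323). Machine vertices: (181.47,84.80) → (240.29,6.19). Open path.

G21
G90
G0 X24.63 Y21.16
M4 S292
G1 X38.20 Y33.54 F3323
G1 X59.33 Y45.17
G1 X88.00 Y56.05
G1 X124.22 Y66.19
M5
G0 X231.24 Y94.06
M4 S292
G1 X242.20 Y96.10 F3323
G1 X238.49 Y85.58
G1 X231.24 Y94.06
M5
G0 X181.47 Y84.80
M4 S292
G1 X240.29 Y6.19 F3323
M5
G0 X0.00 Y0.00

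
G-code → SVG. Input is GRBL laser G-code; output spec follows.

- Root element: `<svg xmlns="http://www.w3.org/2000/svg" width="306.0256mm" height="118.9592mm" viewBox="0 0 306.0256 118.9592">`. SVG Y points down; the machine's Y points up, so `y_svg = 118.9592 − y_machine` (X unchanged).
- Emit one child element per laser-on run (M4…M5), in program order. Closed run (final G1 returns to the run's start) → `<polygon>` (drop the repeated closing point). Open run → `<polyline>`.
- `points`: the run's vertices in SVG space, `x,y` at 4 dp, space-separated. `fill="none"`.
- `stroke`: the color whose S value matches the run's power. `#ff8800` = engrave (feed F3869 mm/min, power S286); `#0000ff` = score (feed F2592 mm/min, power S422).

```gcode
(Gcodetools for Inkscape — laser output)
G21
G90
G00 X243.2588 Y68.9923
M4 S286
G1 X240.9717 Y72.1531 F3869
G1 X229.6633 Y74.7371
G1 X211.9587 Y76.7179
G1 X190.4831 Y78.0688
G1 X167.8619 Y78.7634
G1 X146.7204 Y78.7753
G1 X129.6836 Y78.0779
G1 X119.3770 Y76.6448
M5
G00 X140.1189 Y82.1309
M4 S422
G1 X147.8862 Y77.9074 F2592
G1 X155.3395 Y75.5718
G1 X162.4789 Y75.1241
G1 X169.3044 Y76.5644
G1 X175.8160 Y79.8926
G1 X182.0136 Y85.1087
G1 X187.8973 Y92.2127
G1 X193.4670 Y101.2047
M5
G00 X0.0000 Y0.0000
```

<svg xmlns="http://www.w3.org/2000/svg" width="306.0256mm" height="118.9592mm" viewBox="0 0 306.0256 118.9592">
  <polyline points="243.2588,49.9669 240.9717,46.8061 229.6633,44.2221 211.9587,42.2413 190.4831,40.8904 167.8619,40.1958 146.7204,40.1839 129.6836,40.8813 119.3770,42.3144" fill="none" stroke="#ff8800"/>
  <polyline points="140.1189,36.8283 147.8862,41.0518 155.3395,43.3874 162.4789,43.8351 169.3044,42.3948 175.8160,39.0666 182.0136,33.8505 187.8973,26.7465 193.4670,17.7545" fill="none" stroke="#0000ff"/>
</svg>

Each laser-on run becomes one SVG element. Flip Y back into SVG space with y_svg = 118.9592 − y_machine.

Run 1: S286 ⇒ engrave layer `#ff8800`. The run is open, so emit a `<polyline>` with points (Y-flipped): 243.2588,49.9669 240.9717,46.8061 229.6633,44.2221 211.9587,42.2413 190.4831,40.8904 167.8619,40.1958 146.7204,40.1839 129.6836,40.8813 119.3770,42.3144.

Run 2: S422 ⇒ score layer `#0000ff`. The run is open, so emit a `<polyline>` with points (Y-flipped): 140.1189,36.8283 147.8862,41.0518 155.3395,43.3874 162.4789,43.8351 169.3044,42.3948 175.8160,39.0666 182.0136,33.8505 187.8973,26.7465 193.4670,17.7545.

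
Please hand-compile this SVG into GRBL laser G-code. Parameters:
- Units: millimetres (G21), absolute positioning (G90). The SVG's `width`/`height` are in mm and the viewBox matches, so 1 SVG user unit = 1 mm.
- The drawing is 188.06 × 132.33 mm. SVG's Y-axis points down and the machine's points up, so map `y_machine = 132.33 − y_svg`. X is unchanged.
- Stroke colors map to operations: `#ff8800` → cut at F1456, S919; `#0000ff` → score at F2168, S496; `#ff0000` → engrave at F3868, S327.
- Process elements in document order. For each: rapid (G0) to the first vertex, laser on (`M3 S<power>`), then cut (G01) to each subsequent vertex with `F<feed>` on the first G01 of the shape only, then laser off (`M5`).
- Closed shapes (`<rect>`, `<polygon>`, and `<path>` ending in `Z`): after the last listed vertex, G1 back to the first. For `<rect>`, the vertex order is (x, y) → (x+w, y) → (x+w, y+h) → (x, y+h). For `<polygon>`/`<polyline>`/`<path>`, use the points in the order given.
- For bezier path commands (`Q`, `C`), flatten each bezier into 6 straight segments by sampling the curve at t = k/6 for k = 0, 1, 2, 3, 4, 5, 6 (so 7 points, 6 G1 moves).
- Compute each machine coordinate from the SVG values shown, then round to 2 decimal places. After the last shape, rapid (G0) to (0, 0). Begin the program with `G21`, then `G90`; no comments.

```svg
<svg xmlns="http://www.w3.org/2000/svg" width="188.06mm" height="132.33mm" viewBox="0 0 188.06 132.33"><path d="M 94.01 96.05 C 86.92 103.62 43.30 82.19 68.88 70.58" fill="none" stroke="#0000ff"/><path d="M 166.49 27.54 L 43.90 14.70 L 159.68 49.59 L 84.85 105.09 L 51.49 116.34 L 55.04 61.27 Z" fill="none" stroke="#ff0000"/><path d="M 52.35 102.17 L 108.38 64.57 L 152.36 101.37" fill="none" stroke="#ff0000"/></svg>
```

G21
G90
G0 X94.01 Y36.28
M3 S496
G01 X87.91 Y34.73 F2168
G01 X78.66 Y36.94
G01 X69.19 Y41.82
G01 X62.45 Y48.30
G01 X61.37 Y55.31
G01 X68.88 Y61.75
M5
G0 X166.49 Y104.79
M3 S327
G01 X43.90 Y117.63 F3868
G01 X159.68 Y82.74
G01 X84.85 Y27.24
G01 X51.49 Y15.99
G01 X55.04 Y71.06
G01 X166.49 Y104.79
M5
G0 X52.35 Y30.16
M3 S327
G01 X108.38 Y67.76 F3868
G01 X152.36 Y30.96
M5
G0 X0.00 Y0.00

Since the viewBox matches the mm dimensions, user units are millimetres directly. The only transform is the Y-flip y_m = 132.33 − y_svg.

Shape 1 is a cubic bezier drawn with `<path>`. Its stroke #0000ff means score at S496, F2168. After flipping Y the toolpath is (94.01,36.28) → (87.91,34.73) → (78.66,36.94) → (69.19,41.82) → (62.45,48.30) → (61.37,55.31) → (68.88,61.75).

Shape 2 is a closed polygon drawn with `<path>`. Its stroke #ff0000 means engrave at S327, F3868. After flipping Y the toolpath is (166.49,104.79) → (43.90,117.63) → (159.68,82.74) → (84.85,27.24) → (51.49,15.99) → (55.04,71.06) → (166.49,104.79), returning to the start.

Shape 3 is a open polyline drawn with `<path>`. Its stroke #ff0000 means engrave at S327, F3868. After flipping Y the toolpath is (52.35,30.16) → (108.38,67.76) → (152.36,30.96).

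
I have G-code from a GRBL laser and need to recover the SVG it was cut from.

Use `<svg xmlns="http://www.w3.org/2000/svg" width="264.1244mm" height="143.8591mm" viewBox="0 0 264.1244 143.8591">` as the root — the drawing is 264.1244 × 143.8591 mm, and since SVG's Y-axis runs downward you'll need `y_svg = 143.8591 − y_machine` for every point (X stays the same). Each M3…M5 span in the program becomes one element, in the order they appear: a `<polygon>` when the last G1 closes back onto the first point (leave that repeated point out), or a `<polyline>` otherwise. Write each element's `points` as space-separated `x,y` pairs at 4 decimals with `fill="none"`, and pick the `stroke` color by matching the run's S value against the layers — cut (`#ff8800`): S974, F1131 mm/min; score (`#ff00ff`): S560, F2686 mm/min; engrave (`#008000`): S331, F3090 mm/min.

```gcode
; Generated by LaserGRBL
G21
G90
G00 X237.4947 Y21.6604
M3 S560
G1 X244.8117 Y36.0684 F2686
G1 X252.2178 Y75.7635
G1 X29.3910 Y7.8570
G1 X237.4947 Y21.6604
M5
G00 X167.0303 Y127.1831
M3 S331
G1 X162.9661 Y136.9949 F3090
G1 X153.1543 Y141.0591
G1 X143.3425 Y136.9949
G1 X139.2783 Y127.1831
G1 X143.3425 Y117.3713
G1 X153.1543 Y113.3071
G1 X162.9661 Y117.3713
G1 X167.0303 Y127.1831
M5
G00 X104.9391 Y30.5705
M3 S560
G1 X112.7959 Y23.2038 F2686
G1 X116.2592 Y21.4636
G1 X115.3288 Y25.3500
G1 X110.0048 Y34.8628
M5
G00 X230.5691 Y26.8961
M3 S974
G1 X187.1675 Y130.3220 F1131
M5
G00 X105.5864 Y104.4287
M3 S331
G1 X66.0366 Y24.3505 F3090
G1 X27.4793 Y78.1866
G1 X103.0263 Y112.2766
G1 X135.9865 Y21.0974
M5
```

<svg xmlns="http://www.w3.org/2000/svg" width="264.1244mm" height="143.8591mm" viewBox="0 0 264.1244 143.8591">
  <polygon points="237.4947,122.1987 244.8117,107.7907 252.2178,68.0956 29.3910,136.0021" fill="none" stroke="#ff00ff"/>
  <polygon points="167.0303,16.6760 162.9661,6.8642 153.1543,2.8000 143.3425,6.8642 139.2783,16.6760 143.3425,26.4878 153.1543,30.5520 162.9661,26.4878" fill="none" stroke="#008000"/>
  <polyline points="104.9391,113.2886 112.7959,120.6553 116.2592,122.3955 115.3288,118.5091 110.0048,108.9963" fill="none" stroke="#ff00ff"/>
  <polyline points="230.5691,116.9630 187.1675,13.5371" fill="none" stroke="#ff8800"/>
  <polyline points="105.5864,39.4304 66.0366,119.5086 27.4793,65.6725 103.0263,31.5825 135.9865,122.7617" fill="none" stroke="#008000"/>
</svg>

Machine Y-up, SVG Y-down with viewBox height 143.8591, so y_svg = 143.8591 − y_machine; X carries over.

Run 1: the run's S560 means `#ff00ff` (score). The run returns to its start, so emit a `<polygon>` with points (Y-flipped): 237.4947,122.1987 244.8117,107.7907 252.2178,68.0956 29.3910,136.0021.

Run 2: S331 ⇒ engrave layer `#008000`. The run returns to its start, so emit a `<polygon>` with points (Y-flipped): 167.0303,16.6760 162.9661,6.8642 153.1543,2.8000 143.3425,6.8642 139.2783,16.6760 143.3425,26.4878 153.1543,30.5520 162.9661,26.4878.

Run 3: S560 ⇒ score layer `#ff00ff`. The run is open, so emit a `<polyline>` with points (Y-flipped): 104.9391,113.2886 112.7959,120.6553 116.2592,122.3955 115.3288,118.5091 110.0048,108.9963.

Run 4: the run's S974 means `#ff8800` (cut). The run is open, so emit a `<polyline>` with points (Y-flipped): 230.5691,116.9630 187.1675,13.5371.

Run 5: the run's S331 means `#008000` (engrave). The run is open, so emit a `<polyline>` with points (Y-flipped): 105.5864,39.4304 66.0366,119.5086 27.4793,65.6725 103.0263,31.5825 135.9865,122.7617.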